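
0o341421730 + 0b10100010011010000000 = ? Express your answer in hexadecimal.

0x3904A58

0o341421730 = 0x38623D8 in hexadecimal.
0b10100010011010000000 = 0xA2680 in hexadecimal.
Add column by column in base 16, right to left:
  8+0 = 8
  D+8 = 5 carry 1
  3+6+1 = A
  2+2 = 4
  6+A = 0 carry 1
  8+0+1 = 9
  3+0 = 3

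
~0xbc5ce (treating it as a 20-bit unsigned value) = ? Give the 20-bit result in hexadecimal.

0x43a31

Each hex digit d becomes f−d:
  b→4, c→3, 5→a, c→3, e→1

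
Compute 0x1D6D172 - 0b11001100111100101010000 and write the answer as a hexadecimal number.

0b11001100111100101010000 = 0x667950 in hexadecimal.
Subtract column by column in base 16:
  2-0 → 2
  7-5 → 2
  1-9 → 8 (borrow)
  D-7-1 → 5
  6-6 → 0
  D-6 → 7
  1-0 → 1

0x1705822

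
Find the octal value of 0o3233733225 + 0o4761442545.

0o10215375772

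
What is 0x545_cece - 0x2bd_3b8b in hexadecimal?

Subtract column by column in base 16:
  e-b → 3
  c-8 → 4
  e-b → 3
  c-3 → 9
  5-d → 8 (borrow)
  4-b-1 → 8 (borrow)
  5-2-1 → 2

0x2889343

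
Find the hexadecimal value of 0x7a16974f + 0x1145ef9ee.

Add column by column in base 16, right to left:
  f+e = d carry 1
  4+e+1 = 3 carry 1
  7+9+1 = 1 carry 1
  9+f+1 = 9 carry 1
  6+e+1 = 5 carry 1
  1+5+1 = 7
  a+4 = e
  7+1 = 8
  0+1 = 1

0x18e75913d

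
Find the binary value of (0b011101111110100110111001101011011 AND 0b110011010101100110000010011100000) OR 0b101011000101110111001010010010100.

0b011101111110100110111001101011011 AND 0b110011010101100110000010011100000 = 0b010001010100100110000000001000000.
Then OR with 0b101011000101110111001010010010100.

0b111011010101110111001010011010100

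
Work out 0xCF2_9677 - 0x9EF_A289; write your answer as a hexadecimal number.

Subtract column by column in base 16:
  7-9 → E (borrow)
  7-8-1 → E (borrow)
  6-2-1 → 3
  9-A → F (borrow)
  2-F-1 → 2 (borrow)
  F-E-1 → 0
  C-9 → 3

0x302F3EE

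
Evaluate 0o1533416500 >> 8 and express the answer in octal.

0o3267035

8 bits is not a whole number of base-8 digits; in binary: 1101011011100001110101000000 >> 8 = 11010110111000011101.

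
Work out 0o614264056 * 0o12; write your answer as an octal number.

0o7573410714

Multiply each base-8 digit by 10, carrying:
  6×10 = 60 → write 4 carry 7
  5×10+7 = 57 → write 1 carry 7
  0×10+7 = 7 → write 7
  4×10 = 40 → write 0 carry 5
  6×10+5 = 65 → write 1 carry 8
  2×10+8 = 28 → write 4 carry 3
  4×10+3 = 43 → write 3 carry 5
  1×10+5 = 15 → write 7 carry 1
  6×10+1 = 61 → write 5 carry 7
  remaining carry: 7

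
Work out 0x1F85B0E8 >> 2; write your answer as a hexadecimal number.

2 bits is not a whole number of base-16 digits; in binary: 11111100001011011000011101000 >> 2 = 111111000010110110000111010.

0x7E16C3A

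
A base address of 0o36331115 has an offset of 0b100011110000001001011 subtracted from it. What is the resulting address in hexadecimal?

0o36331115 = 0x79B24D in hexadecimal.
0b100011110000001001011 = 0x11E04B in hexadecimal.
Subtract column by column in base 16:
  D-B → 2
  4-4 → 0
  2-0 → 2
  B-E → D (borrow)
  9-1-1 → 7
  7-1 → 6

0x67D202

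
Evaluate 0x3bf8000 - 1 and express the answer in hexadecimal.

0x3bf7fff

The trailing 3 digits are 0, so subtracting 1 borrows through: they become F and the next digit up decrements.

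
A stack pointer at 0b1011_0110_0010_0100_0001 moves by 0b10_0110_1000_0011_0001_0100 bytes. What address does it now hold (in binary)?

0b1100011110010101010101

Add column by column in base 2, right to left:
  1+0 = 1
  0+0 = 0
  0+1 = 1
  0+0 = 0
  0+1 = 1
  0+0 = 0
  1+0 = 1
  0+0 = 0
  0+1 = 1
  1+1 = 0 carry 1
  0+0+1 = 1
  0+0 = 0
  0+0 = 0
  1+0 = 1
  1+0 = 1
  0+1 = 1
  1+0 = 1
  1+1 = 0 carry 1
  0+1+1 = 0 carry 1
  1+0+1 = 0 carry 1
  0+0+1 = 1
  0+1 = 1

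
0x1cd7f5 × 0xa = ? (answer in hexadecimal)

0x1206f92

Multiply each base-16 digit by 10, carrying:
  5×10 = 50 → write 2 carry 3
  f×10+3 = 153 → write 9 carry 9
  7×10+9 = 79 → write f carry 4
  d×10+4 = 134 → write 6 carry 8
  c×10+8 = 128 → write 0 carry 8
  1×10+8 = 18 → write 2 carry 1
  remaining carry: 1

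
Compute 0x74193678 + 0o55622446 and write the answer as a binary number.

0x74193678 = 0b1110100000110010011011001111000 in binary.
0o55622446 = 0b101101110010010100100110 in binary.
Add column by column in base 2, right to left:
  0+0 = 0
  0+1 = 1
  0+1 = 1
  1+0 = 1
  1+0 = 1
  1+1 = 0 carry 1
  1+0+1 = 0 carry 1
  0+0+1 = 1
  0+1 = 1
  1+0 = 1
  1+1 = 0 carry 1
  0+0+1 = 1
  1+0 = 1
  1+1 = 0 carry 1
  0+0+1 = 1
  0+0 = 0
  1+1 = 0 carry 1
  0+1+1 = 0 carry 1
  0+1+1 = 0 carry 1
  1+0+1 = 0 carry 1
  1+1+1 = 1 carry 1
  0+1+1 = 0 carry 1
  0+0+1 = 1
  0+1 = 1
  0+0 = 0
  0+0 = 0
  1+0 = 1
  0+0 = 0
  1+0 = 1
  1+0 = 1
  1+0 = 1

0b1110100110100000101101110011110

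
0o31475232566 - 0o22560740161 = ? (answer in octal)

0o6714272405

Subtract column by column in base 8:
  6-1 → 5
  6-6 → 0
  5-1 → 4
  2-0 → 2
  3-4 → 7 (borrow)
  2-7-1 → 2 (borrow)
  5-0-1 → 4
  7-6 → 1
  4-5 → 7 (borrow)
  1-2-1 → 6 (borrow)
  3-2-1 → 0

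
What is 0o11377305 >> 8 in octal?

8 bits is not a whole number of base-8 digits; in binary: 1001011111111011000101 >> 8 = 10010111111110.

0o22776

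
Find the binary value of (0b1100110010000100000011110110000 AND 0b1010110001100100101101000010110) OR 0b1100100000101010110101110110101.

0b1100110010000100000011110110000 AND 0b1010110001100100101101000010110 = 0b1000110000000100000001000010000.
Then OR with 0b1100100000101010110101110110101.

0b1100110000101110110101110110101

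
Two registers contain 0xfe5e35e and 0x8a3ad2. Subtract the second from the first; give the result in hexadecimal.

Subtract column by column in base 16:
  e-2 → c
  5-d → 8 (borrow)
  3-a-1 → 8 (borrow)
  e-3-1 → a
  5-a → b (borrow)
  e-8-1 → 5
  f-0 → f

0xf5ba88c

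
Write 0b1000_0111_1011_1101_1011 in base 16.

Group the bits into nibbles: 1000 0111 1011 1101 1011 → 87BDB.

0x87BDB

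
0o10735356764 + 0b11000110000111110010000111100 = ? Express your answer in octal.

0b11000110000111110010000111100 = 0o3060762074 in octal.
Add column by column in base 8, right to left:
  4+4 = 0 carry 1
  6+7+1 = 6 carry 1
  7+0+1 = 0 carry 1
  6+2+1 = 1 carry 1
  5+6+1 = 4 carry 1
  3+7+1 = 3 carry 1
  5+0+1 = 6
  3+6 = 1 carry 1
  7+0+1 = 0 carry 1
  0+3+1 = 4
  1+0 = 1

0o14016341060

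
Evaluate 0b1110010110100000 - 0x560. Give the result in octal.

0o160100

0b1110010110100000 = 0o162640 in octal.
0x560 = 0o2540 in octal.
Subtract column by column in base 8:
  0-0 → 0
  4-4 → 0
  6-5 → 1
  2-2 → 0
  6-0 → 6
  1-0 → 1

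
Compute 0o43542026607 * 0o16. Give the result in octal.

Multiply each base-8 digit by 14, carrying:
  7×14 = 98 → write 2 carry 12
  0×14+12 = 12 → write 4 carry 1
  6×14+1 = 85 → write 5 carry 10
  6×14+10 = 94 → write 6 carry 11
  2×14+11 = 39 → write 7 carry 4
  0×14+4 = 4 → write 4
  2×14 = 28 → write 4 carry 3
  4×14+3 = 59 → write 3 carry 7
  5×14+7 = 77 → write 5 carry 9
  3×14+9 = 51 → write 3 carry 6
  4×14+6 = 62 → write 6 carry 7
  remaining carry: 7

0o763534476542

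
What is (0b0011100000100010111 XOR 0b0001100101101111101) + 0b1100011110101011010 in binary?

First 0b0011100000100010111 XOR 0b0001100101101111101 = 0b0010000101001101010.
Add column by column in base 2, right to left:
  0+0 = 0
  1+1 = 0 carry 1
  0+0+1 = 1
  1+1 = 0 carry 1
  0+1+1 = 0 carry 1
  1+0+1 = 0 carry 1
  1+1+1 = 1 carry 1
  0+0+1 = 1
  0+1 = 1
  1+0 = 1
  0+1 = 1
  1+1 = 0 carry 1
  0+1+1 = 0 carry 1
  0+1+1 = 0 carry 1
  0+0+1 = 1
  0+0 = 0
  1+0 = 1
  0+1 = 1
  0+1 = 1

0b1110100011111000100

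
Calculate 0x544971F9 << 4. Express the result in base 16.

0x544971F90

Shifting left by 4 bits = 1 hex digit: append 1 zero.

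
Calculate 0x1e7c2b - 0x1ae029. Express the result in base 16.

Subtract column by column in base 16:
  b-9 → 2
  2-2 → 0
  c-0 → c
  7-e → 9 (borrow)
  e-a-1 → 3
  1-1 → 0

0x39c02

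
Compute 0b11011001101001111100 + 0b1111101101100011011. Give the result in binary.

0b101010111010110010111

Add column by column in base 2, right to left:
  0+1 = 1
  0+1 = 1
  1+0 = 1
  1+1 = 0 carry 1
  1+1+1 = 1 carry 1
  1+0+1 = 0 carry 1
  1+0+1 = 0 carry 1
  0+0+1 = 1
  0+1 = 1
  1+1 = 0 carry 1
  0+0+1 = 1
  1+1 = 0 carry 1
  1+1+1 = 1 carry 1
  0+0+1 = 1
  0+1 = 1
  1+1 = 0 carry 1
  1+1+1 = 1 carry 1
  0+1+1 = 0 carry 1
  1+1+1 = 1 carry 1
  1+0+1 = 0 carry 1
  final carry 1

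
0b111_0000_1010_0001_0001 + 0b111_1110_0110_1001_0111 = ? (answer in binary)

0b11101111000010101000

Add column by column in base 2, right to left:
  1+1 = 0 carry 1
  0+1+1 = 0 carry 1
  0+1+1 = 0 carry 1
  0+0+1 = 1
  1+1 = 0 carry 1
  0+0+1 = 1
  0+0 = 0
  0+1 = 1
  0+0 = 0
  1+1 = 0 carry 1
  0+1+1 = 0 carry 1
  1+0+1 = 0 carry 1
  0+0+1 = 1
  0+1 = 1
  0+1 = 1
  0+1 = 1
  1+1 = 0 carry 1
  1+1+1 = 1 carry 1
  1+1+1 = 1 carry 1
  final carry 1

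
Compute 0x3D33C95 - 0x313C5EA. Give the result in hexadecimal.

0xBF76AB

Subtract column by column in base 16:
  5-A → B (borrow)
  9-E-1 → A (borrow)
  C-5-1 → 6
  3-C → 7 (borrow)
  3-3-1 → F (borrow)
  D-1-1 → B
  3-3 → 0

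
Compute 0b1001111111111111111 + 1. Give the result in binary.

The trailing 16 digits are 1 (max in base 2), so adding 1 cascades: they roll to 0 and the next digit up increments.

0b1010000000000000000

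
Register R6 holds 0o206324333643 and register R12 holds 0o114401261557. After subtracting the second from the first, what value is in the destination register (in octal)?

0o71723052064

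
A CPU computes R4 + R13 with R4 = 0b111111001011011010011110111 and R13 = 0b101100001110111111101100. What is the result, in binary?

0b1000100101101010010011100011

Add column by column in base 2, right to left:
  1+0 = 1
  1+0 = 1
  1+1 = 0 carry 1
  0+1+1 = 0 carry 1
  1+0+1 = 0 carry 1
  1+1+1 = 1 carry 1
  1+1+1 = 1 carry 1
  1+1+1 = 1 carry 1
  0+1+1 = 0 carry 1
  0+1+1 = 0 carry 1
  1+1+1 = 1 carry 1
  0+1+1 = 0 carry 1
  1+0+1 = 0 carry 1
  1+1+1 = 1 carry 1
  0+1+1 = 0 carry 1
  1+1+1 = 1 carry 1
  1+0+1 = 0 carry 1
  0+0+1 = 1
  1+0 = 1
  0+0 = 0
  0+1 = 1
  1+1 = 0 carry 1
  1+0+1 = 0 carry 1
  1+1+1 = 1 carry 1
  1+0+1 = 0 carry 1
  1+0+1 = 0 carry 1
  1+0+1 = 0 carry 1
  final carry 1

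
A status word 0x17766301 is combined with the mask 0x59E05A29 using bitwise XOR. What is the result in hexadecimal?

XOR each hex digit independently (no carries):
  1^5=4, 7^9=E, 7^E=9, 6^0=6, 6^5=3, 3^A=9, 0^2=2, 1^9=8

0x4E963928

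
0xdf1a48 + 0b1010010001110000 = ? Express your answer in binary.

0b110111111011111010111000

0xdf1a48 = 0b110111110001101001001000 in binary.
Add column by column in base 2, right to left:
  0+0 = 0
  0+0 = 0
  0+0 = 0
  1+0 = 1
  0+1 = 1
  0+1 = 1
  1+1 = 0 carry 1
  0+0+1 = 1
  0+0 = 0
  1+0 = 1
  0+1 = 1
  1+0 = 1
  1+0 = 1
  0+1 = 1
  0+0 = 0
  0+1 = 1
  1+0 = 1
  1+0 = 1
  1+0 = 1
  1+0 = 1
  1+0 = 1
  0+0 = 0
  1+0 = 1
  1+0 = 1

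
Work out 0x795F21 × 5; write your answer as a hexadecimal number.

Multiply each base-16 digit by 5, carrying:
  1×5 = 5 → write 5
  2×5 = 10 → write A
  F×5 = 75 → write B carry 4
  5×5+4 = 29 → write D carry 1
  9×5+1 = 46 → write E carry 2
  7×5+2 = 37 → write 5 carry 2
  remaining carry: 2

0x25EDBA5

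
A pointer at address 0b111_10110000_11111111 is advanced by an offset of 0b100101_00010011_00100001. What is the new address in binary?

0b1011001100010000100000

Add column by column in base 2, right to left:
  1+1 = 0 carry 1
  1+0+1 = 0 carry 1
  1+0+1 = 0 carry 1
  1+0+1 = 0 carry 1
  1+0+1 = 0 carry 1
  1+1+1 = 1 carry 1
  1+0+1 = 0 carry 1
  1+0+1 = 0 carry 1
  0+1+1 = 0 carry 1
  0+1+1 = 0 carry 1
  0+0+1 = 1
  0+0 = 0
  1+1 = 0 carry 1
  1+0+1 = 0 carry 1
  0+0+1 = 1
  1+0 = 1
  1+1 = 0 carry 1
  1+0+1 = 0 carry 1
  1+1+1 = 1 carry 1
  0+0+1 = 1
  0+0 = 0
  0+1 = 1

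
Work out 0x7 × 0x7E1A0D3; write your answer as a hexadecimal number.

0x372B65C5

Multiply each base-16 digit by 7, carrying:
  3×7 = 21 → write 5 carry 1
  D×7+1 = 92 → write C carry 5
  0×7+5 = 5 → write 5
  A×7 = 70 → write 6 carry 4
  1×7+4 = 11 → write B
  E×7 = 98 → write 2 carry 6
  7×7+6 = 55 → write 7 carry 3
  remaining carry: 3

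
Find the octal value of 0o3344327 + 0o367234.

0o3733563

Add column by column in base 8, right to left:
  7+4 = 3 carry 1
  2+3+1 = 6
  3+2 = 5
  4+7 = 3 carry 1
  4+6+1 = 3 carry 1
  3+3+1 = 7
  3+0 = 3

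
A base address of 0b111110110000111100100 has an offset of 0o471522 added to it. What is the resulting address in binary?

0b1000011101010100110110

0o471522 = 0b100111001101010010 in binary.
Add column by column in base 2, right to left:
  0+0 = 0
  0+1 = 1
  1+0 = 1
  0+0 = 0
  0+1 = 1
  1+0 = 1
  1+1 = 0 carry 1
  1+0+1 = 0 carry 1
  1+1+1 = 1 carry 1
  0+1+1 = 0 carry 1
  0+0+1 = 1
  0+0 = 0
  0+1 = 1
  1+1 = 0 carry 1
  1+1+1 = 1 carry 1
  0+0+1 = 1
  1+0 = 1
  1+1 = 0 carry 1
  1+0+1 = 0 carry 1
  1+0+1 = 0 carry 1
  1+0+1 = 0 carry 1
  final carry 1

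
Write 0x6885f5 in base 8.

Expand each hex digit to 4 bits: 6=0110 8=1000 8=1000 5=0101 f=1111 5=0101.
Group the bits in threes: 011 010 001 000 010 111 110 101 → 32102765.

0o32102765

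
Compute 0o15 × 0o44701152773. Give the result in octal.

0o737317556677

Multiply each base-8 digit by 13, carrying:
  3×13 = 39 → write 7 carry 4
  7×13+4 = 95 → write 7 carry 11
  7×13+11 = 102 → write 6 carry 12
  2×13+12 = 38 → write 6 carry 4
  5×13+4 = 69 → write 5 carry 8
  1×13+8 = 21 → write 5 carry 2
  1×13+2 = 15 → write 7 carry 1
  0×13+1 = 1 → write 1
  7×13 = 91 → write 3 carry 11
  4×13+11 = 63 → write 7 carry 7
  4×13+7 = 59 → write 3 carry 7
  remaining carry: 7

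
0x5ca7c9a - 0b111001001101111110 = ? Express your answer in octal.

0o561564434

0x5ca7c9a = 0o562476232 in octal.
0b111001001101111110 = 0o711576 in octal.
Subtract column by column in base 8:
  2-6 → 4 (borrow)
  3-7-1 → 3 (borrow)
  2-5-1 → 4 (borrow)
  6-1-1 → 4
  7-1 → 6
  4-7 → 5 (borrow)
  2-0-1 → 1
  6-0 → 6
  5-0 → 5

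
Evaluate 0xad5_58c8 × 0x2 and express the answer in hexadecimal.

0x15aab190

Multiply each base-16 digit by 2, carrying:
  8×2 = 16 → write 0 carry 1
  c×2+1 = 25 → write 9 carry 1
  8×2+1 = 17 → write 1 carry 1
  5×2+1 = 11 → write b
  5×2 = 10 → write a
  d×2 = 26 → write a carry 1
  a×2+1 = 21 → write 5 carry 1
  remaining carry: 1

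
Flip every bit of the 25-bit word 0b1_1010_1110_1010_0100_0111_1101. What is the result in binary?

Invert each bit: 1101011101010010001111101 → 0010100010101101110000010.

0b0010100010101101110000010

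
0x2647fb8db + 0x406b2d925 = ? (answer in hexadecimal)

Add column by column in base 16, right to left:
  b+5 = 0 carry 1
  d+2+1 = 0 carry 1
  8+9+1 = 2 carry 1
  b+d+1 = 9 carry 1
  f+2+1 = 2 carry 1
  7+b+1 = 3 carry 1
  4+6+1 = b
  6+0 = 6
  2+4 = 6

0x66b329200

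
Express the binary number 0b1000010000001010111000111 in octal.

0o102012707

Group the bits in threes: 001 000 010 000 001 010 111 000 111 → 102012707.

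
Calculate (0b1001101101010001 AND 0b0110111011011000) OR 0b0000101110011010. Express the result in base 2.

0b101111011010

0b1001101101010001 AND 0b0110111011011000 = 0b0000101001010000.
Then OR with 0b0000101110011010.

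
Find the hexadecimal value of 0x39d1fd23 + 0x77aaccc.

Add column by column in base 16, right to left:
  3+c = f
  2+c = e
  d+c = 9 carry 1
  f+a+1 = a carry 1
  1+a+1 = c
  d+7 = 4 carry 1
  9+7+1 = 1 carry 1
  3+0+1 = 4

0x414ca9ef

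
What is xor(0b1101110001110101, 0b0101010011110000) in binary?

0b1000100010000101

XOR bit by bit (1 where the bits differ):
  1101110001110101
^ 0101010011110000
= 1000100010000101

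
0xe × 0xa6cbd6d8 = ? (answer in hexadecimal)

0x91f25bfd0

Multiply each base-16 digit by 14, carrying:
  8×14 = 112 → write 0 carry 7
  d×14+7 = 189 → write d carry 11
  6×14+11 = 95 → write f carry 5
  d×14+5 = 187 → write b carry 11
  b×14+11 = 165 → write 5 carry 10
  c×14+10 = 178 → write 2 carry 11
  6×14+11 = 95 → write f carry 5
  a×14+5 = 145 → write 1 carry 9
  remaining carry: 9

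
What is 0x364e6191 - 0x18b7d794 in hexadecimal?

Subtract column by column in base 16:
  1-4 → d (borrow)
  9-9-1 → f (borrow)
  1-7-1 → 9 (borrow)
  6-d-1 → 8 (borrow)
  e-7-1 → 6
  4-b → 9 (borrow)
  6-8-1 → d (borrow)
  3-1-1 → 1

0x1d9689fd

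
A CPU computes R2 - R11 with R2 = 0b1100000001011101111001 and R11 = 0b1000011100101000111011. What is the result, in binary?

0b11100100110100111110

Subtract column by column in base 2:
  1-1 → 0
  0-1 → 1 (borrow)
  0-0-1 → 1 (borrow)
  1-1-1 → 1 (borrow)
  1-1-1 → 1 (borrow)
  1-1-1 → 1 (borrow)
  1-0-1 → 0
  0-0 → 0
  1-0 → 1
  1-1 → 0
  1-0 → 1
  0-1 → 1 (borrow)
  1-0-1 → 0
  0-0 → 0
  0-1 → 1 (borrow)
  0-1-1 → 0 (borrow)
  0-1-1 → 0 (borrow)
  0-0-1 → 1 (borrow)
  0-0-1 → 1 (borrow)
  0-0-1 → 1 (borrow)
  1-0-1 → 0
  1-1 → 0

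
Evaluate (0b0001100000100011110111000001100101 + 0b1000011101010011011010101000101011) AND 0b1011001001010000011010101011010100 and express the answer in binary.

Add column by column in base 2, right to left:
  1+1 = 0 carry 1
  0+1+1 = 0 carry 1
  1+0+1 = 0 carry 1
  0+1+1 = 0 carry 1
  0+0+1 = 1
  1+1 = 0 carry 1
  1+0+1 = 0 carry 1
  0+0+1 = 1
  0+0 = 0
  0+1 = 1
  0+0 = 0
  0+1 = 1
  1+0 = 1
  1+1 = 0 carry 1
  1+0+1 = 0 carry 1
  0+1+1 = 0 carry 1
  1+1+1 = 1 carry 1
  1+0+1 = 0 carry 1
  1+1+1 = 1 carry 1
  1+1+1 = 1 carry 1
  0+0+1 = 1
  0+0 = 0
  0+1 = 1
  1+0 = 1
  0+1 = 1
  0+0 = 0
  0+1 = 1
  0+1 = 1
  0+1 = 1
  1+0 = 1
  1+0 = 1
  0+0 = 0
  0+0 = 0
  0+1 = 1
Sum = 0b1001111101110111010001101010010000; now AND with 0b1011001001010000011010101011010100:
  1001111101110111010001101010010000
& 1011001001010000011010101011010100
= 1001001001010000010000101010010000

0b1001001001010000010000101010010000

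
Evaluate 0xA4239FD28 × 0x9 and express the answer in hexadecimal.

Multiply each base-16 digit by 9, carrying:
  8×9 = 72 → write 8 carry 4
  2×9+4 = 22 → write 6 carry 1
  D×9+1 = 118 → write 6 carry 7
  F×9+7 = 142 → write E carry 8
  9×9+8 = 89 → write 9 carry 5
  3×9+5 = 32 → write 0 carry 2
  2×9+2 = 20 → write 4 carry 1
  4×9+1 = 37 → write 5 carry 2
  A×9+2 = 92 → write C carry 5
  remaining carry: 5

0x5C5409E668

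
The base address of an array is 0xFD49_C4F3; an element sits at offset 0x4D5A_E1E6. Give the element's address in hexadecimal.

Add column by column in base 16, right to left:
  3+6 = 9
  F+E = D carry 1
  4+1+1 = 6
  C+E = A carry 1
  9+A+1 = 4 carry 1
  4+5+1 = A
  D+D = A carry 1
  F+4+1 = 4 carry 1
  final carry 1

0x14AA4A6D9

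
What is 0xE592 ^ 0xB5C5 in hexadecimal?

XOR each hex digit independently (no carries):
  E^B=5, 5^5=0, 9^C=5, 2^5=7

0x5057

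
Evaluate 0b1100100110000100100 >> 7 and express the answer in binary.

Right shift by 7: drop the 7 least-significant bits.

0b110010011000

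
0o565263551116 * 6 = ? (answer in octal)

0o4300066166724

Multiply each base-8 digit by 6, carrying:
  6×6 = 36 → write 4 carry 4
  1×6+4 = 10 → write 2 carry 1
  1×6+1 = 7 → write 7
  1×6 = 6 → write 6
  5×6 = 30 → write 6 carry 3
  5×6+3 = 33 → write 1 carry 4
  3×6+4 = 22 → write 6 carry 2
  6×6+2 = 38 → write 6 carry 4
  2×6+4 = 16 → write 0 carry 2
  5×6+2 = 32 → write 0 carry 4
  6×6+4 = 40 → write 0 carry 5
  5×6+5 = 35 → write 3 carry 4
  remaining carry: 4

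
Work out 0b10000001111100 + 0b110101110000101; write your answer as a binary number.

0b1000110000000001

Add column by column in base 2, right to left:
  0+1 = 1
  0+0 = 0
  1+1 = 0 carry 1
  1+0+1 = 0 carry 1
  1+0+1 = 0 carry 1
  1+0+1 = 0 carry 1
  1+0+1 = 0 carry 1
  0+1+1 = 0 carry 1
  0+1+1 = 0 carry 1
  0+1+1 = 0 carry 1
  0+0+1 = 1
  0+1 = 1
  0+0 = 0
  1+1 = 0 carry 1
  0+1+1 = 0 carry 1
  final carry 1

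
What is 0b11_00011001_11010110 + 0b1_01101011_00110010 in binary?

0b1001000010100001000

Add column by column in base 2, right to left:
  0+0 = 0
  1+1 = 0 carry 1
  1+0+1 = 0 carry 1
  0+0+1 = 1
  1+1 = 0 carry 1
  0+1+1 = 0 carry 1
  1+0+1 = 0 carry 1
  1+0+1 = 0 carry 1
  1+1+1 = 1 carry 1
  0+1+1 = 0 carry 1
  0+0+1 = 1
  1+1 = 0 carry 1
  1+0+1 = 0 carry 1
  0+1+1 = 0 carry 1
  0+1+1 = 0 carry 1
  0+0+1 = 1
  1+1 = 0 carry 1
  1+0+1 = 0 carry 1
  final carry 1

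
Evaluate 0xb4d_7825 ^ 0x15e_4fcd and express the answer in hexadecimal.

XOR each hex digit independently (no carries):
  b^1=a, 4^5=1, d^e=3, 7^4=3, 8^f=7, 2^c=e, 5^d=8

0xa1337e8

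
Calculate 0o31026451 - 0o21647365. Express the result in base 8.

0o7157064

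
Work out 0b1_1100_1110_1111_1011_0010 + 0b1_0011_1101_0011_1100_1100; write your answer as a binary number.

Add column by column in base 2, right to left:
  0+0 = 0
  1+0 = 1
  0+1 = 1
  0+1 = 1
  1+0 = 1
  1+0 = 1
  0+1 = 1
  1+1 = 0 carry 1
  1+1+1 = 1 carry 1
  1+1+1 = 1 carry 1
  1+0+1 = 0 carry 1
  1+0+1 = 0 carry 1
  0+1+1 = 0 carry 1
  1+0+1 = 0 carry 1
  1+1+1 = 1 carry 1
  1+1+1 = 1 carry 1
  0+1+1 = 0 carry 1
  0+1+1 = 0 carry 1
  1+0+1 = 0 carry 1
  1+0+1 = 0 carry 1
  1+1+1 = 1 carry 1
  final carry 1

0b1100001100001101111110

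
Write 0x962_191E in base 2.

0b1001011000100001100100011110

Expand each hex digit to 4 bits: 9=1001 6=0110 2=0010 1=0001 9=1001 1=0001 E=1110.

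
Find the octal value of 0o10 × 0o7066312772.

0o70663127720

Multiply each base-8 digit by 8, carrying:
  2×8 = 16 → write 0 carry 2
  7×8+2 = 58 → write 2 carry 7
  7×8+7 = 63 → write 7 carry 7
  2×8+7 = 23 → write 7 carry 2
  1×8+2 = 10 → write 2 carry 1
  3×8+1 = 25 → write 1 carry 3
  6×8+3 = 51 → write 3 carry 6
  6×8+6 = 54 → write 6 carry 6
  0×8+6 = 6 → write 6
  7×8 = 56 → write 0 carry 7
  remaining carry: 7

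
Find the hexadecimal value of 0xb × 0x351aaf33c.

Multiply each base-16 digit by 11, carrying:
  c×11 = 132 → write 4 carry 8
  3×11+8 = 41 → write 9 carry 2
  3×11+2 = 35 → write 3 carry 2
  f×11+2 = 167 → write 7 carry 10
  a×11+10 = 120 → write 8 carry 7
  a×11+7 = 117 → write 5 carry 7
  1×11+7 = 18 → write 2 carry 1
  5×11+1 = 56 → write 8 carry 3
  3×11+3 = 36 → write 4 carry 2
  remaining carry: 2

0x2482587394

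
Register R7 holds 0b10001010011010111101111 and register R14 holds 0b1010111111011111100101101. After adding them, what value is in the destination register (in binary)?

Add column by column in base 2, right to left:
  1+1 = 0 carry 1
  1+0+1 = 0 carry 1
  1+1+1 = 1 carry 1
  1+1+1 = 1 carry 1
  0+0+1 = 1
  1+1 = 0 carry 1
  1+0+1 = 0 carry 1
  1+0+1 = 0 carry 1
  1+1+1 = 1 carry 1
  0+1+1 = 0 carry 1
  1+1+1 = 1 carry 1
  0+1+1 = 0 carry 1
  1+1+1 = 1 carry 1
  1+1+1 = 1 carry 1
  0+0+1 = 1
  0+1 = 1
  1+1 = 0 carry 1
  0+1+1 = 0 carry 1
  1+1+1 = 1 carry 1
  0+1+1 = 0 carry 1
  0+1+1 = 0 carry 1
  0+0+1 = 1
  1+1 = 0 carry 1
  0+0+1 = 1
  0+1 = 1

0b1101001001111010100011100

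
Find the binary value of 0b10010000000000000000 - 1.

The trailing 16 digits are 0, so subtracting 1 borrows through: they become 1 and the next digit up decrements.

0b10001111111111111111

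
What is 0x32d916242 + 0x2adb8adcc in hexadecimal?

Add column by column in base 16, right to left:
  2+c = e
  4+c = 0 carry 1
  2+d+1 = 0 carry 1
  6+a+1 = 1 carry 1
  1+8+1 = a
  9+b = 4 carry 1
  d+d+1 = b carry 1
  2+a+1 = d
  3+2 = 5

0x5db4a100e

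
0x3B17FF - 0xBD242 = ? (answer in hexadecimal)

0x2F45BD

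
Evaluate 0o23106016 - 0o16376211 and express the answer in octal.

Subtract column by column in base 8:
  6-1 → 5
  1-1 → 0
  0-2 → 6 (borrow)
  6-6-1 → 7 (borrow)
  0-7-1 → 0 (borrow)
  1-3-1 → 5 (borrow)
  3-6-1 → 4 (borrow)
  2-1-1 → 0

0o4507605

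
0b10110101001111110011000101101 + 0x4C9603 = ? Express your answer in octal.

0o2675076060

0b10110101001111110011000101101 = 0o2651763055 in octal.
0x4C9603 = 0o23113003 in octal.
Add column by column in base 8, right to left:
  5+3 = 0 carry 1
  5+0+1 = 6
  0+0 = 0
  3+3 = 6
  6+1 = 7
  7+1 = 0 carry 1
  1+3+1 = 5
  5+2 = 7
  6+0 = 6
  2+0 = 2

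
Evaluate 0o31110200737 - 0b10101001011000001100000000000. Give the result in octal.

0b10101001011000001100000000000 = 0o2513014000 in octal.
Subtract column by column in base 8:
  7-0 → 7
  3-0 → 3
  7-0 → 7
  0-4 → 4 (borrow)
  0-1-1 → 6 (borrow)
  2-0-1 → 1
  0-3 → 5 (borrow)
  1-1-1 → 7 (borrow)
  1-5-1 → 3 (borrow)
  1-2-1 → 6 (borrow)
  3-0-1 → 2

0o26375164737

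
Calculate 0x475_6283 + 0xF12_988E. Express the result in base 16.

0x1387FB11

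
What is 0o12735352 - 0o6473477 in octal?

0o4241653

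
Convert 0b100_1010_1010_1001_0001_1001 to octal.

Group the bits in threes: 010 010 101 010 100 100 011 001 → 22524431.

0o22524431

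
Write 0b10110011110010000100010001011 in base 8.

0o2636204213

Group the bits in threes: 010 110 011 110 010 000 100 010 001 011 → 2636204213.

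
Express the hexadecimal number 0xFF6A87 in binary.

Expand each hex digit to 4 bits: F=1111 F=1111 6=0110 A=1010 8=1000 7=0111.

0b111111110110101010000111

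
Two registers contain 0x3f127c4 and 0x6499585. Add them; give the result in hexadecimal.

0xa3abd49

Add column by column in base 16, right to left:
  4+5 = 9
  c+8 = 4 carry 1
  7+5+1 = d
  2+9 = b
  1+9 = a
  f+4 = 3 carry 1
  3+6+1 = a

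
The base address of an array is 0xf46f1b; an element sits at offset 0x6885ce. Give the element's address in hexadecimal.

Add column by column in base 16, right to left:
  b+e = 9 carry 1
  1+c+1 = e
  f+5 = 4 carry 1
  6+8+1 = f
  4+8 = c
  f+6 = 5 carry 1
  final carry 1

0x15cf4e9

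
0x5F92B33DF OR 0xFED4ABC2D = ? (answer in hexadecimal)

OR each hex digit independently (no carries):
  5|F=F, F|E=F, 9|D=D, 2|4=6, B|A=B, 3|B=B, 3|C=F, D|2=F, F|D=F

0xFFD6BBFFF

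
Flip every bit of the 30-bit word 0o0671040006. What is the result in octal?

0o7106737771

Each oct digit d becomes 7−d:
  0→7, 6→1, 7→0, 1→6, 0→7, 4→3, 0→7, 0→7, 0→7, 6→1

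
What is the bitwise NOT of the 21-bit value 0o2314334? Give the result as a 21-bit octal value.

0o5463443

Each oct digit d becomes 7−d:
  2→5, 3→4, 1→6, 4→3, 3→4, 3→4, 4→3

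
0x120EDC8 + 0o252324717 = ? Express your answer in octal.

0x120EDC8 = 0o110166710 in octal.
Add column by column in base 8, right to left:
  0+7 = 7
  1+1 = 2
  7+7 = 6 carry 1
  6+4+1 = 3 carry 1
  6+2+1 = 1 carry 1
  1+3+1 = 5
  0+2 = 2
  1+5 = 6
  1+2 = 3

0o362513627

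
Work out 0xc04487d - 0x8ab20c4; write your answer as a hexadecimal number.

0x35927b9

Subtract column by column in base 16:
  d-4 → 9
  7-c → b (borrow)
  8-0-1 → 7
  4-2 → 2
  4-b → 9 (borrow)
  0-a-1 → 5 (borrow)
  c-8-1 → 3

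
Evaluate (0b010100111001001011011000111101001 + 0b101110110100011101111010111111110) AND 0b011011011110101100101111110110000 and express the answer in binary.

0b11001100101000000011110100000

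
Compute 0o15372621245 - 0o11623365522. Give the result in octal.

0o3547233523

Subtract column by column in base 8:
  5-2 → 3
  4-2 → 2
  2-5 → 5 (borrow)
  1-5-1 → 3 (borrow)
  2-6-1 → 3 (borrow)
  6-3-1 → 2
  2-3 → 7 (borrow)
  7-2-1 → 4
  3-6 → 5 (borrow)
  5-1-1 → 3
  1-1 → 0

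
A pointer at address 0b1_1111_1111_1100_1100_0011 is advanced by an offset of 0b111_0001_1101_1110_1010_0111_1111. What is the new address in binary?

Add column by column in base 2, right to left:
  1+1 = 0 carry 1
  1+1+1 = 1 carry 1
  0+1+1 = 0 carry 1
  0+1+1 = 0 carry 1
  0+1+1 = 0 carry 1
  0+1+1 = 0 carry 1
  1+1+1 = 1 carry 1
  1+0+1 = 0 carry 1
  0+0+1 = 1
  0+1 = 1
  1+0 = 1
  1+1 = 0 carry 1
  1+0+1 = 0 carry 1
  1+1+1 = 1 carry 1
  1+1+1 = 1 carry 1
  1+1+1 = 1 carry 1
  1+1+1 = 1 carry 1
  1+0+1 = 0 carry 1
  1+1+1 = 1 carry 1
  1+1+1 = 1 carry 1
  1+1+1 = 1 carry 1
  0+0+1 = 1
  0+0 = 0
  0+0 = 0
  0+1 = 1
  0+1 = 1
  0+1 = 1

0b111001111011110011101000010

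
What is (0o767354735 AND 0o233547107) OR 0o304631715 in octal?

0o767354735 AND 0o233547107 = 0o223144105.
Then OR with 0o304631715.

0o327775715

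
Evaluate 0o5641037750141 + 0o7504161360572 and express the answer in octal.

0o15345221330733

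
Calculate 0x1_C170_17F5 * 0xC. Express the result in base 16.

Multiply each base-16 digit by 12, carrying:
  5×12 = 60 → write C carry 3
  F×12+3 = 183 → write 7 carry 11
  7×12+11 = 95 → write F carry 5
  1×12+5 = 17 → write 1 carry 1
  0×12+1 = 1 → write 1
  7×12 = 84 → write 4 carry 5
  1×12+5 = 17 → write 1 carry 1
  C×12+1 = 145 → write 1 carry 9
  1×12+9 = 21 → write 5 carry 1
  remaining carry: 1

0x1511411F7C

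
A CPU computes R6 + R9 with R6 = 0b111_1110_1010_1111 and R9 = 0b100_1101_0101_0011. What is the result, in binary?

Add column by column in base 2, right to left:
  1+1 = 0 carry 1
  1+1+1 = 1 carry 1
  1+0+1 = 0 carry 1
  1+0+1 = 0 carry 1
  0+1+1 = 0 carry 1
  1+0+1 = 0 carry 1
  0+1+1 = 0 carry 1
  1+0+1 = 0 carry 1
  0+1+1 = 0 carry 1
  1+0+1 = 0 carry 1
  1+1+1 = 1 carry 1
  1+1+1 = 1 carry 1
  1+0+1 = 0 carry 1
  1+0+1 = 0 carry 1
  1+1+1 = 1 carry 1
  final carry 1

0b1100110000000010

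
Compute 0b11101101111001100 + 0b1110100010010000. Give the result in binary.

0b101100010001011100

Add column by column in base 2, right to left:
  0+0 = 0
  0+0 = 0
  1+0 = 1
  1+0 = 1
  0+1 = 1
  0+0 = 0
  1+0 = 1
  1+1 = 0 carry 1
  1+0+1 = 0 carry 1
  1+0+1 = 0 carry 1
  0+0+1 = 1
  1+1 = 0 carry 1
  1+0+1 = 0 carry 1
  0+1+1 = 0 carry 1
  1+1+1 = 1 carry 1
  1+1+1 = 1 carry 1
  1+0+1 = 0 carry 1
  final carry 1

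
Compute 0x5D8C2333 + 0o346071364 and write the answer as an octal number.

0x5D8C2333 = 0o13543021463 in octal.
Add column by column in base 8, right to left:
  3+4 = 7
  6+6 = 4 carry 1
  4+3+1 = 0 carry 1
  1+1+1 = 3
  2+7 = 1 carry 1
  0+0+1 = 1
  3+6 = 1 carry 1
  4+4+1 = 1 carry 1
  5+3+1 = 1 carry 1
  3+0+1 = 4
  1+0 = 1

0o14111113047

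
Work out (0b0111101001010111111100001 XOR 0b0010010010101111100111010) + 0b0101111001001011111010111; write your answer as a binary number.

0b1011110101000100010110010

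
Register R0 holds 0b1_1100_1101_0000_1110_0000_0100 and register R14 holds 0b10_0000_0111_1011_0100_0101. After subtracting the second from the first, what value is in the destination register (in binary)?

0b1101011001001001010111111

Subtract column by column in base 2:
  0-1 → 1 (borrow)
  0-0-1 → 1 (borrow)
  1-1-1 → 1 (borrow)
  0-0-1 → 1 (borrow)
  0-0-1 → 1 (borrow)
  0-0-1 → 1 (borrow)
  0-1-1 → 0 (borrow)
  0-0-1 → 1 (borrow)
  0-1-1 → 0 (borrow)
  1-1-1 → 1 (borrow)
  1-0-1 → 0
  1-1 → 0
  0-1 → 1 (borrow)
  0-1-1 → 0 (borrow)
  0-1-1 → 0 (borrow)
  0-0-1 → 1 (borrow)
  1-0-1 → 0
  0-0 → 0
  1-0 → 1
  1-0 → 1
  0-0 → 0
  0-1 → 1 (borrow)
  1-0-1 → 0
  1-0 → 1
  1-0 → 1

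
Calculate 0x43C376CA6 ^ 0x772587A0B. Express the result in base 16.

0x34E6F16AD

XOR each hex digit independently (no carries):
  4^7=3, 3^7=4, C^2=E, 3^5=6, 7^8=F, 6^7=1, C^A=6, A^0=A, 6^B=D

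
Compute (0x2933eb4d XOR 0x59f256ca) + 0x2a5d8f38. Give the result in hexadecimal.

First 0x2933eb4d XOR 0x59f256ca = 0x70c1bd87.
Add column by column in base 16, right to left:
  7+8 = f
  8+3 = b
  d+f = c carry 1
  b+8+1 = 4 carry 1
  1+d+1 = f
  c+5 = 1 carry 1
  0+a+1 = b
  7+2 = 9

0x9b1f4cbf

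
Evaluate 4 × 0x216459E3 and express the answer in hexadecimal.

0x8591678C

Multiply each base-16 digit by 4, carrying:
  3×4 = 12 → write C
  E×4 = 56 → write 8 carry 3
  9×4+3 = 39 → write 7 carry 2
  5×4+2 = 22 → write 6 carry 1
  4×4+1 = 17 → write 1 carry 1
  6×4+1 = 25 → write 9 carry 1
  1×4+1 = 5 → write 5
  2×4 = 8 → write 8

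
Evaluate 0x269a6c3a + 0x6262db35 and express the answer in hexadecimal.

Add column by column in base 16, right to left:
  a+5 = f
  3+3 = 6
  c+b = 7 carry 1
  6+d+1 = 4 carry 1
  a+2+1 = d
  9+6 = f
  6+2 = 8
  2+6 = 8

0x88fd476f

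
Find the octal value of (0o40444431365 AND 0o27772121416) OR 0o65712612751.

0o40444431365 AND 0o27772121416 = 0o00440021004.
Then OR with 0o65712612751.

0o65752633755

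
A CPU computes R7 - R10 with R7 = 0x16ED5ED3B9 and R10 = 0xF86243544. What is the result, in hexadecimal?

0x7673A9E75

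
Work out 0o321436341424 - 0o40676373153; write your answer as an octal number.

0o260537746251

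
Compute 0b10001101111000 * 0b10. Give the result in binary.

Multiply each base-2 digit by 2, carrying:
  0×2 = 0 → write 0
  0×2 = 0 → write 0
  0×2 = 0 → write 0
  1×2 = 2 → write 0 carry 1
  1×2+1 = 3 → write 1 carry 1
  1×2+1 = 3 → write 1 carry 1
  1×2+1 = 3 → write 1 carry 1
  0×2+1 = 1 → write 1
  1×2 = 2 → write 0 carry 1
  1×2+1 = 3 → write 1 carry 1
  0×2+1 = 1 → write 1
  0×2 = 0 → write 0
  0×2 = 0 → write 0
  1×2 = 2 → write 0 carry 1
  remaining carry: 1

0b100011011110000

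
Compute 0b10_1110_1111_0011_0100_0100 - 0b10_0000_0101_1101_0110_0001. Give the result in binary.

0b11101001010111100011

Subtract column by column in base 2:
  0-1 → 1 (borrow)
  0-0-1 → 1 (borrow)
  1-0-1 → 0
  0-0 → 0
  0-0 → 0
  0-1 → 1 (borrow)
  1-1-1 → 1 (borrow)
  0-0-1 → 1 (borrow)
  1-1-1 → 1 (borrow)
  1-0-1 → 0
  0-1 → 1 (borrow)
  0-1-1 → 0 (borrow)
  1-1-1 → 1 (borrow)
  1-0-1 → 0
  1-1 → 0
  1-0 → 1
  0-0 → 0
  1-0 → 1
  1-0 → 1
  1-0 → 1
  0-0 → 0
  1-1 → 0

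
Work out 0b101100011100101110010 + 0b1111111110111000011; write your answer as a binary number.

0b111100011011100110101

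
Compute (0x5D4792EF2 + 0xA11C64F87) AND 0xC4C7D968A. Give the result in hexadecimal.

Add column by column in base 16, right to left:
  2+7 = 9
  F+8 = 7 carry 1
  E+F+1 = E carry 1
  2+4+1 = 7
  9+6 = F
  7+C = 3 carry 1
  4+1+1 = 6
  D+1 = E
  5+A = F
Sum = 0xFE63F7E79; now AND with 0xC4C7D968A:
  F&C=C, E&4=4, 6&C=4, 3&7=3, F&D=D, 7&9=1, E&6=6, 7&8=0, 9&A=8

0xC443D1608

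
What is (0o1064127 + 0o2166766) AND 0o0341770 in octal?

Add column by column in base 8, right to left:
  7+6 = 5 carry 1
  2+6+1 = 1 carry 1
  1+7+1 = 1 carry 1
  4+6+1 = 3 carry 1
  6+6+1 = 5 carry 1
  0+1+1 = 2
  1+2 = 3
Sum = 0o3253115; now AND with 0o0341770:
  3&0=0, 2&3=2, 5&4=4, 3&1=1, 1&7=1, 1&7=1, 5&0=0

0o241110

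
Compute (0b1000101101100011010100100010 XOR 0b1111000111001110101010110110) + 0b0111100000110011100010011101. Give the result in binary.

First 0b1000101101100011010100100010 XOR 0b1111000111001110101010110110 = 0b0111101010101101111110010100.
Add column by column in base 2, right to left:
  0+1 = 1
  0+0 = 0
  1+1 = 0 carry 1
  0+1+1 = 0 carry 1
  1+1+1 = 1 carry 1
  0+0+1 = 1
  0+0 = 0
  1+1 = 0 carry 1
  1+0+1 = 0 carry 1
  1+0+1 = 0 carry 1
  1+0+1 = 0 carry 1
  1+1+1 = 1 carry 1
  1+1+1 = 1 carry 1
  0+1+1 = 0 carry 1
  1+0+1 = 0 carry 1
  1+0+1 = 0 carry 1
  0+1+1 = 0 carry 1
  1+1+1 = 1 carry 1
  0+0+1 = 1
  1+0 = 1
  0+0 = 0
  1+0 = 1
  0+0 = 0
  1+1 = 0 carry 1
  1+1+1 = 1 carry 1
  1+1+1 = 1 carry 1
  1+1+1 = 1 carry 1
  final carry 1

0b1111001011100001100000110001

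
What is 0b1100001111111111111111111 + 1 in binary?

The trailing 19 digits are 1 (max in base 2), so adding 1 cascades: they roll to 0 and the next digit up increments.

0b1100010000000000000000000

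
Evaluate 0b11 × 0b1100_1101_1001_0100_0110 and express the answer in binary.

0b1001101000101111010010

Multiply each base-2 digit by 3, carrying:
  0×3 = 0 → write 0
  1×3 = 3 → write 1 carry 1
  1×3+1 = 4 → write 0 carry 2
  0×3+2 = 2 → write 0 carry 1
  0×3+1 = 1 → write 1
  0×3 = 0 → write 0
  1×3 = 3 → write 1 carry 1
  0×3+1 = 1 → write 1
  1×3 = 3 → write 1 carry 1
  0×3+1 = 1 → write 1
  0×3 = 0 → write 0
  1×3 = 3 → write 1 carry 1
  1×3+1 = 4 → write 0 carry 2
  0×3+2 = 2 → write 0 carry 1
  1×3+1 = 4 → write 0 carry 2
  1×3+2 = 5 → write 1 carry 2
  0×3+2 = 2 → write 0 carry 1
  0×3+1 = 1 → write 1
  1×3 = 3 → write 1 carry 1
  1×3+1 = 4 → write 0 carry 2
  remaining carry: 10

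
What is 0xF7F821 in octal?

0o75774041

Expand each hex digit to 4 bits: F=1111 7=0111 F=1111 8=1000 2=0010 1=0001.
Group the bits in threes: 111 101 111 111 100 000 100 001 → 75774041.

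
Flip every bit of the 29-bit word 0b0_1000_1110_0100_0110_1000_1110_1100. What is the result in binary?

0b10111000110111001011100010011

Invert each bit: 01000111001000110100011101100 → 10111000110111001011100010011.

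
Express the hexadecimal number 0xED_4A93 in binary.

Expand each hex digit to 4 bits: E=1110 D=1101 4=0100 A=1010 9=1001 3=0011.

0b111011010100101010010011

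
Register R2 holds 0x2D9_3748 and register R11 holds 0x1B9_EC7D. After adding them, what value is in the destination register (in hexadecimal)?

0x49323C5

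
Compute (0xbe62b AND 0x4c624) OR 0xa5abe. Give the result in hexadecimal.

0xadebe

0xbe62b AND 0x4c624 = 0x0c620.
Then OR with 0xa5abe.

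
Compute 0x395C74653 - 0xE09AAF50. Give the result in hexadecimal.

0x2B52C9703

Subtract column by column in base 16:
  3-0 → 3
  5-5 → 0
  6-F → 7 (borrow)
  4-A-1 → 9 (borrow)
  7-A-1 → C (borrow)
  C-9-1 → 2
  5-0 → 5
  9-E → B (borrow)
  3-0-1 → 2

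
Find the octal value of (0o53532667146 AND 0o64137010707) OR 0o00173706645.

0o40173706747

0o53532667146 AND 0o64137010707 = 0o40132000106.
Then OR with 0o00173706645.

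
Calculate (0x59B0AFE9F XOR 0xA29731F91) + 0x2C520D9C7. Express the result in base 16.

0x12779ABAD5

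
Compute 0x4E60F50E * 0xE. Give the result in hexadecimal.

0x4494D66C4

Multiply each base-16 digit by 14, carrying:
  E×14 = 196 → write 4 carry 12
  0×14+12 = 12 → write C
  5×14 = 70 → write 6 carry 4
  F×14+4 = 214 → write 6 carry 13
  0×14+13 = 13 → write D
  6×14 = 84 → write 4 carry 5
  E×14+5 = 201 → write 9 carry 12
  4×14+12 = 68 → write 4 carry 4
  remaining carry: 4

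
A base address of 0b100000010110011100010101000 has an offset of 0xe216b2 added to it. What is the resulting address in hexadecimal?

0x4ed4f5a

0b100000010110011100010101000 = 0x40b38a8 in hexadecimal.
Add column by column in base 16, right to left:
  8+2 = a
  a+b = 5 carry 1
  8+6+1 = f
  3+1 = 4
  b+2 = d
  0+e = e
  4+0 = 4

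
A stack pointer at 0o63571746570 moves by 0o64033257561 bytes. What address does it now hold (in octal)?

0o147625226351

Add column by column in base 8, right to left:
  0+1 = 1
  7+6 = 5 carry 1
  5+5+1 = 3 carry 1
  6+7+1 = 6 carry 1
  4+5+1 = 2 carry 1
  7+2+1 = 2 carry 1
  1+3+1 = 5
  7+3 = 2 carry 1
  5+0+1 = 6
  3+4 = 7
  6+6 = 4 carry 1
  final carry 1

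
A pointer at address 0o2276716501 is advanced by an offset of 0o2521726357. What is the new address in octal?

Add column by column in base 8, right to left:
  1+7 = 0 carry 1
  0+5+1 = 6
  5+3 = 0 carry 1
  6+6+1 = 5 carry 1
  1+2+1 = 4
  7+7 = 6 carry 1
  6+1+1 = 0 carry 1
  7+2+1 = 2 carry 1
  2+5+1 = 0 carry 1
  2+2+1 = 5

0o5020645060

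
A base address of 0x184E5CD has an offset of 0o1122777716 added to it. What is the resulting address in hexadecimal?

0xAD0E59B

0o1122777716 = 0x94BFFCE in hexadecimal.
Add column by column in base 16, right to left:
  D+E = B carry 1
  C+C+1 = 9 carry 1
  5+F+1 = 5 carry 1
  E+F+1 = E carry 1
  4+B+1 = 0 carry 1
  8+4+1 = D
  1+9 = A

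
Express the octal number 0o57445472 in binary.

0b101111100100101100111010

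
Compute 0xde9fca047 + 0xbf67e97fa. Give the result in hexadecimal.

0x19e07b3841

Add column by column in base 16, right to left:
  7+a = 1 carry 1
  4+f+1 = 4 carry 1
  0+7+1 = 8
  a+9 = 3 carry 1
  c+e+1 = b carry 1
  f+7+1 = 7 carry 1
  9+6+1 = 0 carry 1
  e+f+1 = e carry 1
  d+b+1 = 9 carry 1
  final carry 1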